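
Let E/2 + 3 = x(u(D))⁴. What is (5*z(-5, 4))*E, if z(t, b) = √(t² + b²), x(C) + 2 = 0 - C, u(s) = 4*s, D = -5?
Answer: 1049730*√41 ≈ 6.7216e+6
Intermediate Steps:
x(C) = -2 - C (x(C) = -2 + (0 - C) = -2 - C)
z(t, b) = √(b² + t²)
E = 209946 (E = -6 + 2*(-2 - 4*(-5))⁴ = -6 + 2*(-2 - 1*(-20))⁴ = -6 + 2*(-2 + 20)⁴ = -6 + 2*18⁴ = -6 + 2*104976 = -6 + 209952 = 209946)
(5*z(-5, 4))*E = (5*√(4² + (-5)²))*209946 = (5*√(16 + 25))*209946 = (5*√41)*209946 = 1049730*√41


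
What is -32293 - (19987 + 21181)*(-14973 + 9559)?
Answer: 222851259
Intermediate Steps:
-32293 - (19987 + 21181)*(-14973 + 9559) = -32293 - 41168*(-5414) = -32293 - 1*(-222883552) = -32293 + 222883552 = 222851259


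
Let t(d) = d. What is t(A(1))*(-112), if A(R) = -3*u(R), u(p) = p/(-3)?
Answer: -112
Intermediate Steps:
u(p) = -p/3 (u(p) = p*(-⅓) = -p/3)
A(R) = R (A(R) = -(-1)*R = R)
t(A(1))*(-112) = 1*(-112) = -112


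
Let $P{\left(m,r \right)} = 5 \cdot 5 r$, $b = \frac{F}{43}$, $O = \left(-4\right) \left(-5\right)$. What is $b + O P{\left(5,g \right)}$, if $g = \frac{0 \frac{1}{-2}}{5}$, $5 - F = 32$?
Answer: $- \frac{27}{43} \approx -0.62791$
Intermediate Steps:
$F = -27$ ($F = 5 - 32 = -27$)
$g = 0$ ($g = 0 \left(- \frac{1}{2}\right) \frac{1}{5} = 0 \cdot \frac{1}{5} = 0$)
$O = 20$
$b = - \frac{27}{43} \approx -0.62791$
$P{\left(m,r \right)} = 25 r$
$b + O P{\left(5,g \right)} = - \frac{27}{43} + 20 \cdot 25 \cdot 0 = - \frac{27}{43} + 20 \cdot 0 = - \frac{27}{43} + 0 = - \frac{27}{43}$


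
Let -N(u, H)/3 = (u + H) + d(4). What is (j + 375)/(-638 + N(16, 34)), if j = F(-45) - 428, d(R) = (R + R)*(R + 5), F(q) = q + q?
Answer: 143/1004 ≈ 0.14243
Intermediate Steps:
F(q) = 2*q
d(R) = 2*R*(5 + R) (d(R) = (2*R)*(5 + R) = 2*R*(5 + R))
j = -518 (j = 2*(-45) - 428 = -90 - 428 = -518)
N(u, H) = -216 - 3*H - 3*u (N(u, H) = -3*((u + H) + 2*4*(5 + 4)) = -3*((H + u) + 2*4*9) = -3*((H + u) + 72) = -3*(72 + H + u) = -216 - 3*H - 3*u)
(j + 375)/(-638 + N(16, 34)) = (-518 + 375)/(-638 + (-216 - 3*34 - 3*16)) = -143/(-638 + (-216 - 102 - 48)) = -143/(-638 - 366) = -143/(-1004) = -143*(-1/1004) = 143/1004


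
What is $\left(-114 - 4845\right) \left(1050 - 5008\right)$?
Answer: $19627722$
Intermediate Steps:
$\left(-114 - 4845\right) \left(1050 - 5008\right) = \left(-4959\right) \left(-3958\right) = 19627722$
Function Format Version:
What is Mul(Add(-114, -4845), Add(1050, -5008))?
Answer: 19627722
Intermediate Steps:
Mul(Add(-114, -4845), Add(1050, -5008)) = Mul(-4959, -3958) = 19627722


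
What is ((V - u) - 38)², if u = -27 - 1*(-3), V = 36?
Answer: 484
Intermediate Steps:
u = -24 (u = -27 + 3 = -24)
((V - u) - 38)² = ((36 - 1*(-24)) - 38)² = ((36 + 24) - 38)² = (60 - 38)² = 22² = 484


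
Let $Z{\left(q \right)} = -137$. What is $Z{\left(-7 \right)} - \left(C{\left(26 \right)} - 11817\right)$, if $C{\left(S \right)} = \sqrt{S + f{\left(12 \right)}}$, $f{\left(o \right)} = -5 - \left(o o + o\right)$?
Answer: $11680 - 3 i \sqrt{15} \approx 11680.0 - 11.619 i$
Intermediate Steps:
$f{\left(o \right)} = -5 - o - o^{2}$ ($f{\left(o \right)} = -5 - \left(o^{2} + o\right) = -5 - \left(o + o^{2}\right) = -5 - o - o^{2}$)
$C{\left(S \right)} = \sqrt{-161 + S}$ ($C{\left(S \right)} = \sqrt{S - 161} = \sqrt{-161 + S}$)
$Z{\left(-7 \right)} - \left(C{\left(26 \right)} - 11817\right) = -137 - \left(\sqrt{-161 + 26} - 11817\right) = -137 - \left(\sqrt{-135} - 11817\right) = -137 - \left(3 i \sqrt{15} - 11817\right) = -137 - \left(-11817 + 3 i \sqrt{15}\right) = -137 + \left(11817 - 3 i \sqrt{15}\right) = 11680 - 3 i \sqrt{15}$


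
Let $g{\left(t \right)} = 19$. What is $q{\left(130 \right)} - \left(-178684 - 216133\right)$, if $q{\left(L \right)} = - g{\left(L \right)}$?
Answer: $394798$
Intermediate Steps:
$q{\left(L \right)} = -19$ ($q{\left(L \right)} = \left(-1\right) 19 = -19$)
$q{\left(130 \right)} - \left(-178684 - 216133\right) = -19 - \left(-178684 - 216133\right) = -19 - -394817 = -19 + 394817 = 394798$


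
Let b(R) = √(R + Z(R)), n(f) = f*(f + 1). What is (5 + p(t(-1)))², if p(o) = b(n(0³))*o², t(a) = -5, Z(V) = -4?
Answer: -2475 + 500*I ≈ -2475.0 + 500.0*I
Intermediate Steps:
n(f) = f*(1 + f)
b(R) = √(-4 + R) (b(R) = √(R - 4) = √(-4 + R))
p(o) = 2*I*o² (p(o) = √(-4 + 0³*(1 + 0³))*o² = √(-4 + 0*(1 + 0))*o² = √(-4 + 0*1)*o² = √(-4 + 0)*o² = √(-4)*o² = (2*I)*o² = 2*I*o²)
(5 + p(t(-1)))² = (5 + 2*I*(-5)²)² = (5 + 2*I*25)² = (5 + 50*I)²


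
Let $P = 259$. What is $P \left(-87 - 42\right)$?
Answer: $-33411$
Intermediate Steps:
$P \left(-87 - 42\right) = 259 \left(-87 - 42\right) = 259 \left(-129\right) = -33411$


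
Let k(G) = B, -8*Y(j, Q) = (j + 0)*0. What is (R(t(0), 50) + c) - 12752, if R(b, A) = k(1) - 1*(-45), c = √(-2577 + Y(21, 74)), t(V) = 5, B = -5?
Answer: -12712 + I*√2577 ≈ -12712.0 + 50.764*I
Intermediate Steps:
Y(j, Q) = 0 (Y(j, Q) = -(j + 0)*0/8 = -j*0/8 = -⅛*0 = 0)
k(G) = -5
c = I*√2577 (c = √(-2577 + 0) = √(-2577) = I*√2577 ≈ 50.764*I)
R(b, A) = 40 (R(b, A) = -5 - 1*(-45) = -5 + 45 = 40)
(R(t(0), 50) + c) - 12752 = (40 + I*√2577) - 12752 = -12712 + I*√2577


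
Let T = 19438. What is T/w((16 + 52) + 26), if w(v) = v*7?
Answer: 9719/329 ≈ 29.541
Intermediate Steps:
w(v) = 7*v
T/w((16 + 52) + 26) = 19438/((7*((16 + 52) + 26))) = 19438/((7*(68 + 26))) = 19438/((7*94)) = 19438/658 = 19438*(1/658) = 9719/329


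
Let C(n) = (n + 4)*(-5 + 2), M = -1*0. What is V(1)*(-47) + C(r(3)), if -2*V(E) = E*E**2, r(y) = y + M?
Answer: 5/2 ≈ 2.5000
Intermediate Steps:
M = 0
r(y) = y (r(y) = y + 0 = y)
C(n) = -12 - 3*n (C(n) = (4 + n)*(-3) = -12 - 3*n)
V(E) = -E**3/2 (V(E) = -E*E**2/2 = -E**3/2)
V(1)*(-47) + C(r(3)) = -1/2*1**3*(-47) + (-12 - 3*3) = -1/2*1*(-47) + (-12 - 9) = -1/2*(-47) - 21 = 47/2 - 21 = 5/2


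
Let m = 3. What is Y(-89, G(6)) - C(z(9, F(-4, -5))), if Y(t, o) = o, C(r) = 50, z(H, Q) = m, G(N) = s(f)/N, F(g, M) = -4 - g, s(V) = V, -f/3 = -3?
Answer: -97/2 ≈ -48.500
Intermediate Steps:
f = 9 (f = -3*(-3) = 9)
G(N) = 9/N
z(H, Q) = 3
Y(-89, G(6)) - C(z(9, F(-4, -5))) = 9/6 - 1*50 = 9*(⅙) - 50 = 3/2 - 50 = -97/2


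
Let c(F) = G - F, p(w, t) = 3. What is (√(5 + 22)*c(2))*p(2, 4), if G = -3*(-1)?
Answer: 9*√3 ≈ 15.588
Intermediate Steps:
G = 3
c(F) = 3 - F
(√(5 + 22)*c(2))*p(2, 4) = (√(5 + 22)*(3 - 1*2))*3 = (√27*(3 - 2))*3 = ((3*√3)*1)*3 = (3*√3)*3 = 9*√3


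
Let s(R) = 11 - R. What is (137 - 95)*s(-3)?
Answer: 588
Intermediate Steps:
(137 - 95)*s(-3) = (137 - 95)*(11 - 1*(-3)) = 42*(11 + 3) = 42*14 = 588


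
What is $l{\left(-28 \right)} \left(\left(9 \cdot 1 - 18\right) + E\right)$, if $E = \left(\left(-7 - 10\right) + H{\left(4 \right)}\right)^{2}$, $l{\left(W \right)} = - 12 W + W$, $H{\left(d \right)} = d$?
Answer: $49280$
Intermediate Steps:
$l{\left(W \right)} = - 11 W$
$E = 169$ ($E = \left(\left(-7 - 10\right) + 4\right)^{2} = \left(-17 + 4\right)^{2} = \left(-13\right)^{2} = 169$)
$l{\left(-28 \right)} \left(\left(9 \cdot 1 - 18\right) + E\right) = \left(-11\right) \left(-28\right) \left(\left(9 \cdot 1 - 18\right) + 169\right) = 308 \left(\left(9 - 18\right) + 169\right) = 308 \left(-9 + 169\right) = 308 \cdot 160 = 49280$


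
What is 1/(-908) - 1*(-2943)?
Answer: 2672243/908 ≈ 2943.0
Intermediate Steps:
1/(-908) - 1*(-2943) = -1/908 + 2943 = 2672243/908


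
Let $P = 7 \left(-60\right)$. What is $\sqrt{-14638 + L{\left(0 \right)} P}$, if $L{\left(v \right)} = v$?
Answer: $i \sqrt{14638} \approx 120.99 i$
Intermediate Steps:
$P = -420$
$\sqrt{-14638 + L{\left(0 \right)} P} = \sqrt{-14638 + 0 \left(-420\right)} = \sqrt{-14638 + 0} = \sqrt{-14638} = i \sqrt{14638}$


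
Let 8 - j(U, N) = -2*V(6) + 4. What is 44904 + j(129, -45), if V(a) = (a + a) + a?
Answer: 44944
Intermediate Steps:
V(a) = 3*a (V(a) = 2*a + a = 3*a)
j(U, N) = 40 (j(U, N) = 8 - (-6*6 + 4) = 8 - (-2*18 + 4) = 8 - (-36 + 4) = 8 - 1*(-32) = 8 + 32 = 40)
44904 + j(129, -45) = 44904 + 40 = 44944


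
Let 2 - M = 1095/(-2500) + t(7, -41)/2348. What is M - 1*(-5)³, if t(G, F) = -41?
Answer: 18704089/146750 ≈ 127.46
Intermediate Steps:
M = 360339/146750 (M = 2 - (1095/(-2500) - 41/2348) = 2 - (1095*(-1/2500) - 41*1/2348) = 2 - (-219/500 - 41/2348) = 2 - 1*(-66839/146750) = 2 + 66839/146750 = 360339/146750 ≈ 2.4555)
M - 1*(-5)³ = 360339/146750 - 1*(-5)³ = 360339/146750 - 1*(-125) = 360339/146750 + 125 = 18704089/146750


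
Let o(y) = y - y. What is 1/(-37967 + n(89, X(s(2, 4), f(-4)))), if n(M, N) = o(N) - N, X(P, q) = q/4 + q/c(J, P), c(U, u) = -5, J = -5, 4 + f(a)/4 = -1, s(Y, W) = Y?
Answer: -1/37966 ≈ -2.6339e-5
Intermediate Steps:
f(a) = -20 (f(a) = -16 + 4*(-1) = -16 - 4 = -20)
o(y) = 0
X(P, q) = q/20 (X(P, q) = q/4 + q/(-5) = q*(1/4) + q*(-1/5) = q/4 - q/5 = q/20)
n(M, N) = -N (n(M, N) = 0 - N = -N)
1/(-37967 + n(89, X(s(2, 4), f(-4)))) = 1/(-37967 - (-20)/20) = 1/(-37967 - 1*(-1)) = 1/(-37967 + 1) = 1/(-37966) = -1/37966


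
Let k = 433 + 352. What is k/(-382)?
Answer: -785/382 ≈ -2.0550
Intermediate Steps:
k = 785
k/(-382) = 785/(-382) = 785*(-1/382) = -785/382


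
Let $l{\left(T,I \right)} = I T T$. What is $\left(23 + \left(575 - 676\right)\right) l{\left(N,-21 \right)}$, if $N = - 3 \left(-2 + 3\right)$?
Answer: $14742$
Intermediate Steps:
$N = -3$ ($N = \left(-3\right) 1 = -3$)
$l{\left(T,I \right)} = I T^{2}$
$\left(23 + \left(575 - 676\right)\right) l{\left(N,-21 \right)} = \left(23 + \left(575 - 676\right)\right) \left(- 21 \left(-3\right)^{2}\right) = \left(23 + \left(575 - 676\right)\right) \left(\left(-21\right) 9\right) = \left(23 - 101\right) \left(-189\right) = \left(-78\right) \left(-189\right) = 14742$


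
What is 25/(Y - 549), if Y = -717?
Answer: -25/1266 ≈ -0.019747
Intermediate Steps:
25/(Y - 549) = 25/(-717 - 549) = 25/(-1266) = 25*(-1/1266) = -25/1266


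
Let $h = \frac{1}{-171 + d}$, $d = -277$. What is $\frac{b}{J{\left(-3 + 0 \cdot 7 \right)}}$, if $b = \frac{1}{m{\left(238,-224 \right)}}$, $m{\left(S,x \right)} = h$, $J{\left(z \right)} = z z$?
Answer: $- \frac{448}{9} \approx -49.778$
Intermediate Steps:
$J{\left(z \right)} = z^{2}$
$h = - \frac{1}{448}$ ($h = \frac{1}{-171 - 277} = \frac{1}{-448} = - \frac{1}{448} \approx -0.0022321$)
$m{\left(S,x \right)} = - \frac{1}{448}$
$b = -448$ ($b = \frac{1}{- \frac{1}{448}} = -448$)
$\frac{b}{J{\left(-3 + 0 \cdot 7 \right)}} = - \frac{448}{\left(-3 + 0 \cdot 7\right)^{2}} = - \frac{448}{\left(-3 + 0\right)^{2}} = - \frac{448}{\left(-3\right)^{2}} = - \frac{448}{9}$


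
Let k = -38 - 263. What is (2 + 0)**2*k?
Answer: -1204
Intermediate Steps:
k = -301
(2 + 0)**2*k = (2 + 0)**2*(-301) = 2**2*(-301) = 4*(-301) = -1204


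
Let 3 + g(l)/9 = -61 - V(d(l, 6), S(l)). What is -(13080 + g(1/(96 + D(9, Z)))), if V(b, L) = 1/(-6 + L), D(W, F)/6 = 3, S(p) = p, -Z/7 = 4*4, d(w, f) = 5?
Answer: -8541258/683 ≈ -12506.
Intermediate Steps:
Z = -112 (Z = -28*4 = -7*16 = -112)
D(W, F) = 18 (D(W, F) = 6*3 = 18)
g(l) = -576 - 9/(-6 + l) (g(l) = -27 + 9*(-61 - 1/(-6 + l)) = -27 + (-549 - 9/(-6 + l)) = -576 - 9/(-6 + l))
-(13080 + g(1/(96 + D(9, Z)))) = -(13080 + 9*(383 - 64/(96 + 18))/(-6 + 1/(96 + 18))) = -(13080 + 9*(383 - 64/114)/(-6 + 1/114)) = -(13080 + 9*(383 - 64*1/114)/(-6 + 1/114)) = -(13080 + 9*(383 - 32/57)/(-683/114)) = -(13080 + 9*(-114/683)*(21799/57)) = -(13080 - 392382/683) = -1*8541258/683 = -8541258/683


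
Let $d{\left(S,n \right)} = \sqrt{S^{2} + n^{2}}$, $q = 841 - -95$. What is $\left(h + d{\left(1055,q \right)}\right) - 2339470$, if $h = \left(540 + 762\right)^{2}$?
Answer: $-644266 + \sqrt{1989121} \approx -6.4286 \cdot 10^{5}$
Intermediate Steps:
$h = 1695204$ ($h = 1302^{2} = 1695204$)
$q = 936$ ($q = 841 + 95 = 936$)
$\left(h + d{\left(1055,q \right)}\right) - 2339470 = \left(1695204 + \sqrt{1055^{2} + 936^{2}}\right) - 2339470 = \left(1695204 + \sqrt{1113025 + 876096}\right) - 2339470 = \left(1695204 + \sqrt{1989121}\right) - 2339470 = -644266 + \sqrt{1989121}$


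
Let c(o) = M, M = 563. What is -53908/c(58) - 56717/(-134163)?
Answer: -7200527333/75533769 ≈ -95.329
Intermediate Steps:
c(o) = 563
-53908/c(58) - 56717/(-134163) = -53908/563 - 56717/(-134163) = -53908*1/563 - 56717*(-1/134163) = -53908/563 + 56717/134163 = -7200527333/75533769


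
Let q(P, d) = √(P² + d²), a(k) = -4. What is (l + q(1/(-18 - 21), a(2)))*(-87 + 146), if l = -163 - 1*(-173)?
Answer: 590 + 59*√24337/39 ≈ 826.00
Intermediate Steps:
l = 10 (l = -163 + 173 = 10)
(l + q(1/(-18 - 21), a(2)))*(-87 + 146) = (10 + √((1/(-18 - 21))² + (-4)²))*(-87 + 146) = (10 + √((1/(-39))² + 16))*59 = (10 + √((-1/39)² + 16))*59 = (10 + √(1/1521 + 16))*59 = (10 + √(24337/1521))*59 = (10 + √24337/39)*59 = 590 + 59*√24337/39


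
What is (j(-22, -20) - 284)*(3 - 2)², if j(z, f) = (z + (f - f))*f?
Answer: 156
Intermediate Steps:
j(z, f) = f*z (j(z, f) = (z + 0)*f = z*f = f*z)
(j(-22, -20) - 284)*(3 - 2)² = (-20*(-22) - 284)*(3 - 2)² = (440 - 284)*1² = 156*1 = 156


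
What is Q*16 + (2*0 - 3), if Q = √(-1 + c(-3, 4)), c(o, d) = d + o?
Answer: -3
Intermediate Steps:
Q = 0 (Q = √(-1 + (4 - 3)) = √(-1 + 1) = √0 = 0)
Q*16 + (2*0 - 3) = 0*16 + (2*0 - 3) = 0 + (0 - 3) = 0 - 3 = -3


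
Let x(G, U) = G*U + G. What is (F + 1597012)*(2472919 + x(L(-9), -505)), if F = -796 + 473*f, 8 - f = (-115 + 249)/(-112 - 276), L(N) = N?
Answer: 769080545026405/194 ≈ 3.9643e+12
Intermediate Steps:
f = 1619/194 (f = 8 - (-115 + 249)/(-112 - 276) = 8 - 134/(-388) = 8 - 134*(-1)/388 = 8 - 1*(-67/194) = 8 + 67/194 = 1619/194 ≈ 8.3454)
x(G, U) = G + G*U
F = 611363/194 (F = -796 + 473*(1619/194) = -796 + 765787/194 = 611363/194 ≈ 3151.4)
(F + 1597012)*(2472919 + x(L(-9), -505)) = (611363/194 + 1597012)*(2472919 - 9*(1 - 505)) = 310431691*(2472919 - 9*(-504))/194 = 310431691*(2472919 + 4536)/194 = (310431691/194)*2477455 = 769080545026405/194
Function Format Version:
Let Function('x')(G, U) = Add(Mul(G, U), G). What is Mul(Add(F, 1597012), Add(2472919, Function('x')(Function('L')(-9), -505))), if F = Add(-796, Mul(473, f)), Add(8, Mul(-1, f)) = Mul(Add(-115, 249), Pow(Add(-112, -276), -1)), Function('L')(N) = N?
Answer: Rational(769080545026405, 194) ≈ 3.9643e+12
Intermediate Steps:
f = Rational(1619, 194) (f = Add(8, Mul(-1, Mul(Add(-115, 249), Pow(Add(-112, -276), -1)))) = Add(8, Mul(-1, Mul(134, Pow(-388, -1)))) = Add(8, Mul(-1, Mul(134, Rational(-1, 388)))) = Add(8, Mul(-1, Rational(-67, 194))) = Add(8, Rational(67, 194)) = Rational(1619, 194) ≈ 8.3454)
Function('x')(G, U) = Add(G, Mul(G, U))
F = Rational(611363, 194) (F = Add(-796, Mul(473, Rational(1619, 194))) = Add(-796, Rational(765787, 194)) = Rational(611363, 194) ≈ 3151.4)
Mul(Add(F, 1597012), Add(2472919, Function('x')(Function('L')(-9), -505))) = Mul(Add(Rational(611363, 194), 1597012), Add(2472919, Mul(-9, Add(1, -505)))) = Mul(Rational(310431691, 194), Add(2472919, Mul(-9, -504))) = Mul(Rational(310431691, 194), Add(2472919, 4536)) = Mul(Rational(310431691, 194), 2477455) = Rational(769080545026405, 194)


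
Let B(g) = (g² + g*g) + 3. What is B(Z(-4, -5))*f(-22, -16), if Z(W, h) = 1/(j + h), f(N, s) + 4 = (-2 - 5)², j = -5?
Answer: 1359/10 ≈ 135.90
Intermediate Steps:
f(N, s) = 45 (f(N, s) = -4 + (-2 - 5)² = -4 + (-7)² = -4 + 49 = 45)
Z(W, h) = 1/(-5 + h)
B(g) = 3 + 2*g² (B(g) = (g² + g²) + 3 = 2*g² + 3 = 3 + 2*g²)
B(Z(-4, -5))*f(-22, -16) = (3 + 2*(1/(-5 - 5))²)*45 = (3 + 2*(1/(-10))²)*45 = (3 + 2*(-⅒)²)*45 = (3 + 2*(1/100))*45 = (3 + 1/50)*45 = (151/50)*45 = 1359/10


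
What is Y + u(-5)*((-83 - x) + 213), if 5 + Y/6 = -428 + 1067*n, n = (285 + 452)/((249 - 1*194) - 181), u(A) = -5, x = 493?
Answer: -802822/21 ≈ -38230.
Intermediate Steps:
n = -737/126 (n = 737/((249 - 194) - 181) = 737/(55 - 181) = 737/(-126) = 737*(-1/126) = -737/126 ≈ -5.8492)
Y = -840937/21 (Y = -30 + 6*(-428 + 1067*(-737/126)) = -30 + 6*(-428 - 786379/126) = -30 + 6*(-840307/126) = -30 - 840307/21 = -840937/21 ≈ -40045.)
Y + u(-5)*((-83 - x) + 213) = -840937/21 - 5*((-83 - 1*493) + 213) = -840937/21 - 5*((-83 - 493) + 213) = -840937/21 - 5*(-576 + 213) = -840937/21 - 5*(-363) = -840937/21 + 1815 = -802822/21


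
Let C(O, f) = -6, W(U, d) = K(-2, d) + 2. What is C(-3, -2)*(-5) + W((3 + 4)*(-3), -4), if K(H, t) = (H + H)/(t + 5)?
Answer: 28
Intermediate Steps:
K(H, t) = 2*H/(5 + t) (K(H, t) = (2*H)/(5 + t) = 2*H/(5 + t))
W(U, d) = 2 - 4/(5 + d) (W(U, d) = 2*(-2)/(5 + d) + 2 = -4/(5 + d) + 2 = 2 - 4/(5 + d))
C(-3, -2)*(-5) + W((3 + 4)*(-3), -4) = -6*(-5) + 2*(3 - 4)/(5 - 4) = 30 + 2*(-1)/1 = 30 + 2*1*(-1) = 30 - 2 = 28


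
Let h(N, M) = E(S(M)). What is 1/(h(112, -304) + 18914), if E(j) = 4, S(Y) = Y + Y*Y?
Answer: 1/18918 ≈ 5.2860e-5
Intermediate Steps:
S(Y) = Y + Y²
h(N, M) = 4
1/(h(112, -304) + 18914) = 1/(4 + 18914) = 1/18918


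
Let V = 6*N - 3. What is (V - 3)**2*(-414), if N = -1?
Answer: -59616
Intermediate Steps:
V = -9 (V = 6*(-1) - 3 = -6 - 3 = -9)
(V - 3)**2*(-414) = (-9 - 3)**2*(-414) = (-12)**2*(-414) = 144*(-414) = -59616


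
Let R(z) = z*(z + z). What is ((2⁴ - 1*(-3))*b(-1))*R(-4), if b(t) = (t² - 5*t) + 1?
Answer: 4256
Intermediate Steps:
b(t) = 1 + t² - 5*t
R(z) = 2*z² (R(z) = z*(2*z) = 2*z²)
((2⁴ - 1*(-3))*b(-1))*R(-4) = ((2⁴ - 1*(-3))*(1 + (-1)² - 5*(-1)))*(2*(-4)²) = ((16 + 3)*(1 + 1 + 5))*(2*16) = (19*7)*32 = 133*32 = 4256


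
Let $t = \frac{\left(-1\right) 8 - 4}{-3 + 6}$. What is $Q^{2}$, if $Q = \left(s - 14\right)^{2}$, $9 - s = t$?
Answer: $1$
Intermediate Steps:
$t = -4$ ($t = \frac{-8 - 4}{3} = \left(-12\right) \frac{1}{3} = -4$)
$s = 13$ ($s = 9 - -4 = 9 + 4 = 13$)
$Q = 1$ ($Q = \left(13 - 14\right)^{2} = \left(-1\right)^{2} = 1$)
$Q^{2} = 1^{2} = 1$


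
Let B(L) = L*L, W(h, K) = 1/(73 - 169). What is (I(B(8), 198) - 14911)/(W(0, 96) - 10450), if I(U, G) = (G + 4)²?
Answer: -2485728/1003201 ≈ -2.4778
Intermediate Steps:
W(h, K) = -1/96 (W(h, K) = 1/(-96) = -1/96)
B(L) = L²
I(U, G) = (4 + G)²
(I(B(8), 198) - 14911)/(W(0, 96) - 10450) = ((4 + 198)² - 14911)/(-1/96 - 10450) = (202² - 14911)/(-1003201/96) = (40804 - 14911)*(-96/1003201) = 25893*(-96/1003201) = -2485728/1003201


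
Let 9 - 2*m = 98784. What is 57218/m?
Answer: -114436/98775 ≈ -1.1586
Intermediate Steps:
m = -98775/2 (m = 9/2 - ½*98784 = 9/2 - 49392 = -98775/2 ≈ -49388.)
57218/m = 57218/(-98775/2) = 57218*(-2/98775) = -114436/98775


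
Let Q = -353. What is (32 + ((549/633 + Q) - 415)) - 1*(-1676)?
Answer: 198523/211 ≈ 940.87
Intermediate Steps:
(32 + ((549/633 + Q) - 415)) - 1*(-1676) = (32 + ((549/633 - 353) - 415)) - 1*(-1676) = (32 + ((549*(1/633) - 353) - 415)) + 1676 = (32 + ((183/211 - 353) - 415)) + 1676 = (32 + (-74300/211 - 415)) + 1676 = (32 - 161865/211) + 1676 = -155113/211 + 1676 = 198523/211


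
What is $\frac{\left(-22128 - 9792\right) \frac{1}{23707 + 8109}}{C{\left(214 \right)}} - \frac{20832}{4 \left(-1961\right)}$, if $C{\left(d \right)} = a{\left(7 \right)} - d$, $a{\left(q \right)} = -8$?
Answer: $\frac{20747461}{7798897} \approx 2.6603$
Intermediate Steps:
$C{\left(d \right)} = -8 - d$
$\frac{\left(-22128 - 9792\right) \frac{1}{23707 + 8109}}{C{\left(214 \right)}} - \frac{20832}{4 \left(-1961\right)} = \frac{\left(-22128 - 9792\right) \frac{1}{23707 + 8109}}{-8 - 214} - \frac{20832}{4 \left(-1961\right)} = \frac{\left(-31920\right) \frac{1}{31816}}{-8 - 214} - \frac{20832}{-7844} = \frac{\left(-31920\right) \frac{1}{31816}}{-222} - - \frac{5208}{1961} = \left(- \frac{3990}{3977}\right) \left(- \frac{1}{222}\right) + \frac{5208}{1961} = \frac{665}{147149} + \frac{5208}{1961} = \frac{20747461}{7798897}$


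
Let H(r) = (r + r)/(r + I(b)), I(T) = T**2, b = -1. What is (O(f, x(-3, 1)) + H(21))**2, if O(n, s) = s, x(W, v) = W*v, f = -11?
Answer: 144/121 ≈ 1.1901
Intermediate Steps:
H(r) = 2*r/(1 + r) (H(r) = (r + r)/(r + (-1)**2) = (2*r)/(r + 1) = (2*r)/(1 + r) = 2*r/(1 + r))
(O(f, x(-3, 1)) + H(21))**2 = (-3*1 + 2*21/(1 + 21))**2 = (-3 + 2*21/22)**2 = (-3 + 2*21*(1/22))**2 = (-3 + 21/11)**2 = (-12/11)**2 = 144/121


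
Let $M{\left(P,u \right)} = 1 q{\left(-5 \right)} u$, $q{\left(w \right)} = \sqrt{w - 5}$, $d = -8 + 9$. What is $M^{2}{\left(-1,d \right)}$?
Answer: $-10$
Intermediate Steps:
$d = 1$
$q{\left(w \right)} = \sqrt{-5 + w}$
$M{\left(P,u \right)} = i u \sqrt{10}$ ($M{\left(P,u \right)} = 1 \sqrt{-5 - 5} u = 1 \sqrt{-10} u = 1 i \sqrt{10} u = i \sqrt{10} u = i u \sqrt{10}$)
$M^{2}{\left(-1,d \right)} = \left(i 1 \sqrt{10}\right)^{2} = \left(i \sqrt{10}\right)^{2} = -10$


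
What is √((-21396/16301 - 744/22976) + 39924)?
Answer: 3*√2430604410327578346/23408236 ≈ 199.81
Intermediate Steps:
√((-21396/16301 - 744/22976) + 39924) = √((-21396*1/16301 - 744*1/22976) + 39924) = √((-21396/16301 - 93/2872) + 39924) = √(-62965305/46816472 + 39924) = √(1869037862823/46816472) = 3*√2430604410327578346/23408236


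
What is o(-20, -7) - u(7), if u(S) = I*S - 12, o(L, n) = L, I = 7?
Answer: -57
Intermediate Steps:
u(S) = -12 + 7*S (u(S) = 7*S - 12 = -12 + 7*S)
o(-20, -7) - u(7) = -20 - (-12 + 7*7) = -20 - (-12 + 49) = -20 - 1*37 = -20 - 37 = -57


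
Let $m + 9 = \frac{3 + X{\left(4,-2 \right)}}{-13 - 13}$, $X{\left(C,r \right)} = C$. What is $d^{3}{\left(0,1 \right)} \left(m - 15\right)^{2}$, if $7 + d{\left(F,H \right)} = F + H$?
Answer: $- \frac{21500694}{169} \approx -1.2722 \cdot 10^{5}$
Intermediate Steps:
$d{\left(F,H \right)} = -7 + F + H$ ($d{\left(F,H \right)} = -7 + \left(F + H\right) = -7 + F + H$)
$m = - \frac{241}{26}$ ($m = -9 + \frac{3 + 4}{-13 - 13} = -9 + \frac{7}{-26} = -9 + 7 \left(- \frac{1}{26}\right) = -9 - \frac{7}{26} = - \frac{241}{26} \approx -9.2692$)
$d^{3}{\left(0,1 \right)} \left(m - 15\right)^{2} = \left(-7 + 0 + 1\right)^{3} \left(- \frac{241}{26} - 15\right)^{2} = \left(-6\right)^{3} \left(- \frac{631}{26}\right)^{2} = \left(-216\right) \frac{398161}{676} = - \frac{21500694}{169}$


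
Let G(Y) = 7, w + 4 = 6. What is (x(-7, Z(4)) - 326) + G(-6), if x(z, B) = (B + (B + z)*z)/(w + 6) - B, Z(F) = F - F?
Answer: -2503/8 ≈ -312.88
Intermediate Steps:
w = 2 (w = -4 + 6 = 2)
Z(F) = 0
x(z, B) = -7*B/8 + z*(B + z)/8 (x(z, B) = (B + (B + z)*z)/(2 + 6) - B = (B + z*(B + z))/8 - B = (B + z*(B + z))*(⅛) - B = (B/8 + z*(B + z)/8) - B = -7*B/8 + z*(B + z)/8)
(x(-7, Z(4)) - 326) + G(-6) = ((-7/8*0 + (⅛)*(-7)² + (⅛)*0*(-7)) - 326) + 7 = ((0 + (⅛)*49 + 0) - 326) + 7 = ((0 + 49/8 + 0) - 326) + 7 = (49/8 - 326) + 7 = -2559/8 + 7 = -2503/8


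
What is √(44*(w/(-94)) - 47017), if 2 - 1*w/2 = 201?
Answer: I*√103449021/47 ≈ 216.4*I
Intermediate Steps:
w = -398 (w = 4 - 2*201 = 4 - 402 = -398)
√(44*(w/(-94)) - 47017) = √(44*(-398/(-94)) - 47017) = √(44*(-398*(-1/94)) - 47017) = √(44*(199/47) - 47017) = √(8756/47 - 47017) = √(-2201043/47) = I*√103449021/47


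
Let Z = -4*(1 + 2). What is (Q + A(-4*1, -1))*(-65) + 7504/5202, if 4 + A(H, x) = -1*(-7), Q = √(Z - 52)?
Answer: -503443/2601 - 520*I ≈ -193.56 - 520.0*I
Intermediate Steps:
Z = -12 (Z = -4*3 = -12)
Q = 8*I (Q = √(-12 - 52) = √(-64) = 8*I ≈ 8.0*I)
A(H, x) = 3 (A(H, x) = -4 - 1*(-7) = -4 + 7 = 3)
(Q + A(-4*1, -1))*(-65) + 7504/5202 = (8*I + 3)*(-65) + 7504/5202 = (3 + 8*I)*(-65) + 7504*(1/5202) = (-195 - 520*I) + 3752/2601 = -503443/2601 - 520*I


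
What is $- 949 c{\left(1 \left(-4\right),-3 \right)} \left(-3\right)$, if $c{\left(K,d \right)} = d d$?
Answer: $25623$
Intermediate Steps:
$c{\left(K,d \right)} = d^{2}$
$- 949 c{\left(1 \left(-4\right),-3 \right)} \left(-3\right) = - 949 \left(-3\right)^{2} \left(-3\right) = - 949 \cdot 9 \left(-3\right) = \left(-949\right) \left(-27\right) = 25623$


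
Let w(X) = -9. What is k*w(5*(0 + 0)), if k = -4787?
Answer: 43083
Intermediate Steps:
k*w(5*(0 + 0)) = -4787*(-9) = 43083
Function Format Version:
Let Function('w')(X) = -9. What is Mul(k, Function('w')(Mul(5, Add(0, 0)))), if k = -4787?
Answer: 43083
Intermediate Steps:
Mul(k, Function('w')(Mul(5, Add(0, 0)))) = Mul(-4787, -9) = 43083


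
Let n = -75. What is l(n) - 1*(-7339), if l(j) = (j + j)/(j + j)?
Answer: 7340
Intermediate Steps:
l(j) = 1 (l(j) = (2*j)/((2*j)) = (2*j)*(1/(2*j)) = 1)
l(n) - 1*(-7339) = 1 - 1*(-7339) = 1 + 7339 = 7340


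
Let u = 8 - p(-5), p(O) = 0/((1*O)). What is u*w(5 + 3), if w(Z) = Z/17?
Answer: 64/17 ≈ 3.7647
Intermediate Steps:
w(Z) = Z/17 (w(Z) = Z*(1/17) = Z/17)
p(O) = 0 (p(O) = 0/O = 0)
u = 8 (u = 8 - 1*0 = 8 + 0 = 8)
u*w(5 + 3) = 8*((5 + 3)/17) = 8*((1/17)*8) = 8*(8/17) = 64/17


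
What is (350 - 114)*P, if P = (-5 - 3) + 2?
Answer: -1416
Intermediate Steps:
P = -6 (P = -8 + 2 = -6)
(350 - 114)*P = (350 - 114)*(-6) = 236*(-6) = -1416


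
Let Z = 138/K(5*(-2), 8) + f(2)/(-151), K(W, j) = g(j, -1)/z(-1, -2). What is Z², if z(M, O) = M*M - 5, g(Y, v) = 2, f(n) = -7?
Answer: 1736305561/22801 ≈ 76150.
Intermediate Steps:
z(M, O) = -5 + M² (z(M, O) = M² - 5 = -5 + M²)
K(W, j) = -½ (K(W, j) = 2/(-5 + (-1)²) = 2/(-5 + 1) = 2/(-4) = 2*(-¼) = -½)
Z = -41669/151 (Z = 138/(-½) - 7/(-151) = 138*(-2) - 7*(-1/151) = -276 + 7/151 = -41669/151 ≈ -275.95)
Z² = (-41669/151)² = 1736305561/22801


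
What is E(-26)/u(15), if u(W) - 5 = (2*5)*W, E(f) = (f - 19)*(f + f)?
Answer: 468/31 ≈ 15.097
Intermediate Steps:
E(f) = 2*f*(-19 + f) (E(f) = (-19 + f)*(2*f) = 2*f*(-19 + f))
u(W) = 5 + 10*W (u(W) = 5 + (2*5)*W = 5 + 10*W)
E(-26)/u(15) = (2*(-26)*(-19 - 26))/(5 + 10*15) = (2*(-26)*(-45))/(5 + 150) = 2340/155 = 2340*(1/155) = 468/31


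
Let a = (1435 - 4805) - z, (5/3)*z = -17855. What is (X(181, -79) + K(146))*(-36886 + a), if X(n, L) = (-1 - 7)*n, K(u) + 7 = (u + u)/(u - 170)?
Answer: 260067029/6 ≈ 4.3345e+7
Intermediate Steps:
z = -10713 (z = (⅗)*(-17855) = -10713)
K(u) = -7 + 2*u/(-170 + u) (K(u) = -7 + (u + u)/(u - 170) = -7 + (2*u)/(-170 + u) = -7 + 2*u/(-170 + u))
a = 7343 (a = (1435 - 4805) - 1*(-10713) = -3370 + 10713 = 7343)
X(n, L) = -8*n
(X(181, -79) + K(146))*(-36886 + a) = (-8*181 + 5*(238 - 1*146)/(-170 + 146))*(-36886 + 7343) = (-1448 + 5*(238 - 146)/(-24))*(-29543) = (-1448 + 5*(-1/24)*92)*(-29543) = (-1448 - 115/6)*(-29543) = -8803/6*(-29543) = 260067029/6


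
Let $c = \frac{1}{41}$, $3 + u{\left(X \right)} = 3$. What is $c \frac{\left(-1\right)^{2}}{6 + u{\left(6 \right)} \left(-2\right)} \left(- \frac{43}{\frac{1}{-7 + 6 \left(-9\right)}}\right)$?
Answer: $\frac{2623}{246} \approx 10.663$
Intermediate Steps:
$u{\left(X \right)} = 0$ ($u{\left(X \right)} = -3 + 3 = 0$)
$c = \frac{1}{41} \approx 0.02439$
$c \frac{\left(-1\right)^{2}}{6 + u{\left(6 \right)} \left(-2\right)} \left(- \frac{43}{\frac{1}{-7 + 6 \left(-9\right)}}\right) = \frac{\left(-1\right)^{2} \frac{1}{6 + 0 \left(-2\right)}}{41} \left(- \frac{43}{\frac{1}{-7 + 6 \left(-9\right)}}\right) = \frac{1 \frac{1}{6 + 0}}{41} \left(- \frac{43}{\frac{1}{-7 - 54}}\right) = \frac{1 \cdot \frac{1}{6}}{41} \left(- \frac{43}{\frac{1}{-61}}\right) = \frac{1 \cdot \frac{1}{6}}{41} \left(- \frac{43}{- \frac{1}{61}}\right) = \frac{1}{41} \cdot \frac{1}{6} \left(\left(-43\right) \left(-61\right)\right) = \frac{1}{246} \cdot 2623 = \frac{2623}{246}$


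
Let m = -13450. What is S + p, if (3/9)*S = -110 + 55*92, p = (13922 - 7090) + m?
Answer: 8232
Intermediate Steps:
p = -6618 (p = (13922 - 7090) - 13450 = 6832 - 13450 = -6618)
S = 14850 (S = 3*(-110 + 55*92) = 3*(-110 + 5060) = 3*4950 = 14850)
S + p = 14850 - 6618 = 8232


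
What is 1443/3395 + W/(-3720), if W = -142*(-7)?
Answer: 199333/1262940 ≈ 0.15783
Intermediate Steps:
W = 994
1443/3395 + W/(-3720) = 1443/3395 + 994/(-3720) = 1443*(1/3395) + 994*(-1/3720) = 1443/3395 - 497/1860 = 199333/1262940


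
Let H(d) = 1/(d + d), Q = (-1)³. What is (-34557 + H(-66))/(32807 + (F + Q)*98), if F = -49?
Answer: -4561525/3683724 ≈ -1.2383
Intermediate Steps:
Q = -1
H(d) = 1/(2*d)
(-34557 + H(-66))/(32807 + (F + Q)*98) = (-34557 + (½)/(-66))/(32807 + (-49 - 1)*98) = (-34557 + (½)*(-1/66))/(32807 - 50*98) = (-34557 - 1/132)/(32807 - 4900) = -4561525/132/27907 = -4561525/132*1/27907 = -4561525/3683724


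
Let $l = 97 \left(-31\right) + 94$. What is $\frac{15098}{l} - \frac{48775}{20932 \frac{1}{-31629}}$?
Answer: $\frac{4493582104339}{60974916} \approx 73696.0$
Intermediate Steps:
$l = -2913$ ($l = -3007 + 94 = -2913$)
$\frac{15098}{l} - \frac{48775}{20932 \frac{1}{-31629}} = \frac{15098}{-2913} - \frac{48775}{20932 \frac{1}{-31629}} = 15098 \left(- \frac{1}{2913}\right) - \frac{48775}{20932 \left(- \frac{1}{31629}\right)} = - \frac{15098}{2913} - \frac{48775}{- \frac{20932}{31629}} = - \frac{15098}{2913} - - \frac{1542704475}{20932} = - \frac{15098}{2913} + \frac{1542704475}{20932} = \frac{4493582104339}{60974916}$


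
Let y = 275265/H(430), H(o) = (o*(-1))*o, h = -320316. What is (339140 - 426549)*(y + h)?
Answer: 1035389388130797/36980 ≈ 2.7999e+10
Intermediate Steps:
H(o) = -o² (H(o) = (-o)*o = -o²)
y = -55053/36980 (y = 275265/((-1*430²)) = 275265/((-1*184900)) = 275265/(-184900) = 275265*(-1/184900) = -55053/36980 ≈ -1.4887)
(339140 - 426549)*(y + h) = (339140 - 426549)*(-55053/36980 - 320316) = -87409*(-11845340733/36980) = 1035389388130797/36980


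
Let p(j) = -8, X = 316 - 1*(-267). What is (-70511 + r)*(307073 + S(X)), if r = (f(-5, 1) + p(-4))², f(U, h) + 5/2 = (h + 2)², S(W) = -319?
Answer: -43257682195/2 ≈ -2.1629e+10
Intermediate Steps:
X = 583 (X = 316 + 267 = 583)
f(U, h) = -5/2 + (2 + h)² (f(U, h) = -5/2 + (h + 2)² = -5/2 + (2 + h)²)
r = 9/4 (r = ((-5/2 + (2 + 1)²) - 8)² = ((-5/2 + 3²) - 8)² = ((-5/2 + 9) - 8)² = (13/2 - 8)² = (-3/2)² = 9/4 ≈ 2.2500)
(-70511 + r)*(307073 + S(X)) = (-70511 + 9/4)*(307073 - 319) = -282035/4*306754 = -43257682195/2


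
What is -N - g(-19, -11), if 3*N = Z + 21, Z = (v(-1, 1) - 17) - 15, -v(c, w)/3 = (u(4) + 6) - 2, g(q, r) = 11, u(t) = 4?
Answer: ⅔ ≈ 0.66667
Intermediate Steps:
v(c, w) = -24 (v(c, w) = -3*((4 + 6) - 2) = -3*(10 - 2) = -3*8 = -24)
Z = -56 (Z = (-24 - 17) - 15 = -41 - 15 = -56)
N = -35/3 (N = (-56 + 21)/3 = (⅓)*(-35) = -35/3 ≈ -11.667)
-N - g(-19, -11) = -1*(-35/3) - 1*11 = 35/3 - 11 = ⅔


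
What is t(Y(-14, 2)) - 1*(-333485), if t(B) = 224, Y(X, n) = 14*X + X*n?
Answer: 333709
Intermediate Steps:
t(Y(-14, 2)) - 1*(-333485) = 224 - 1*(-333485) = 224 + 333485 = 333709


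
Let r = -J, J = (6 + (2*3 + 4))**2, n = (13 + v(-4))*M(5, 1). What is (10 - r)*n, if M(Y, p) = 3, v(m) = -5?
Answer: 6384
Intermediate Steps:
n = 24 (n = (13 - 5)*3 = 8*3 = 24)
J = 256 (J = (6 + (6 + 4))**2 = (6 + 10)**2 = 16**2 = 256)
r = -256 (r = -1*256 = -256)
(10 - r)*n = (10 - 1*(-256))*24 = (10 + 256)*24 = 266*24 = 6384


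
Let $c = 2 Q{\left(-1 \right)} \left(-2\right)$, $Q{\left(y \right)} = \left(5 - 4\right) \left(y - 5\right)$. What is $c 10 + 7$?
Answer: $247$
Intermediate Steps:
$Q{\left(y \right)} = -5 + y$ ($Q{\left(y \right)} = 1 \left(-5 + y\right) = -5 + y$)
$c = 24$ ($c = 2 \left(-5 - 1\right) \left(-2\right) = 2 \left(-6\right) \left(-2\right) = \left(-12\right) \left(-2\right) = 24$)
$c 10 + 7 = 24 \cdot 10 + 7 = 240 + 7 = 247$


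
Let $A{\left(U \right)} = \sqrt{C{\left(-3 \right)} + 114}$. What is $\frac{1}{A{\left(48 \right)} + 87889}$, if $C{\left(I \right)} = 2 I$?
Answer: $\frac{87889}{7724476213} - \frac{6 \sqrt{3}}{7724476213} \approx 1.1377 \cdot 10^{-5}$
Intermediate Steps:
$A{\left(U \right)} = 6 \sqrt{3}$ ($A{\left(U \right)} = \sqrt{2 \left(-3\right) + 114} = \sqrt{-6 + 114} = \sqrt{108} = 6 \sqrt{3}$)
$\frac{1}{A{\left(48 \right)} + 87889} = \frac{1}{6 \sqrt{3} + 87889} = \frac{1}{87889 + 6 \sqrt{3}}$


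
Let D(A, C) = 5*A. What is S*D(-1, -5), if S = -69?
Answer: 345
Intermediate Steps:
S*D(-1, -5) = -345*(-1) = -69*(-5) = 345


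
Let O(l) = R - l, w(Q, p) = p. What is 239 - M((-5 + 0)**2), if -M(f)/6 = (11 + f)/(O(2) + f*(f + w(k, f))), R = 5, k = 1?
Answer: 299683/1253 ≈ 239.17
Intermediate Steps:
O(l) = 5 - l
M(f) = -6*(11 + f)/(3 + 2*f**2) (M(f) = -6*(11 + f)/((5 - 1*2) + f*(f + f)) = -6*(11 + f)/((5 - 2) + f*(2*f)) = -6*(11 + f)/(3 + 2*f**2))
239 - M((-5 + 0)**2) = 239 - 6*(-11 - (-5 + 0)**2)/(3 + 2*((-5 + 0)**2)**2) = 239 - 6*(-11 - 1*(-5)**2)/(3 + 2*((-5)**2)**2) = 239 - 6*(-11 - 1*25)/(3 + 2*25**2) = 239 - 6*(-11 - 25)/(3 + 2*625) = 239 - 6*(-36)/(3 + 1250) = 239 - 6*(-36)/1253 = 239 - 1*(-216/1253) = 239 + 216/1253 = 299683/1253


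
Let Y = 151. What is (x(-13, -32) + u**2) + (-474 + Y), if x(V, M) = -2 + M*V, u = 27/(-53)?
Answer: 256348/2809 ≈ 91.260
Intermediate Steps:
u = -27/53 (u = 27*(-1/53) = -27/53 ≈ -0.50943)
(x(-13, -32) + u**2) + (-474 + Y) = ((-2 - 32*(-13)) + (-27/53)**2) + (-474 + 151) = ((-2 + 416) + 729/2809) - 323 = (414 + 729/2809) - 323 = 1163655/2809 - 323 = 256348/2809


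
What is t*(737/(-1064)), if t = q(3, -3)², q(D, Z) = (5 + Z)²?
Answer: -1474/133 ≈ -11.083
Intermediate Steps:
t = 16 (t = ((5 - 3)²)² = (2²)² = 4² = 16)
t*(737/(-1064)) = 16*(737/(-1064)) = 16*(737*(-1/1064)) = 16*(-737/1064) = -1474/133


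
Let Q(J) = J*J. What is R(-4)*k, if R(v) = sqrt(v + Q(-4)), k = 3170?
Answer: 6340*sqrt(3) ≈ 10981.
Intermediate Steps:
Q(J) = J**2
R(v) = sqrt(16 + v) (R(v) = sqrt(v + (-4)**2) = sqrt(v + 16) = sqrt(16 + v))
R(-4)*k = sqrt(16 - 4)*3170 = sqrt(12)*3170 = (2*sqrt(3))*3170 = 6340*sqrt(3)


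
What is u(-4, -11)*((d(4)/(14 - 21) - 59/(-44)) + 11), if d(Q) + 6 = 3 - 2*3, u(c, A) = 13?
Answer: 54561/308 ≈ 177.15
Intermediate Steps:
d(Q) = -9 (d(Q) = -6 + (3 - 2*3) = -6 + (3 - 6) = -6 - 3 = -9)
u(-4, -11)*((d(4)/(14 - 21) - 59/(-44)) + 11) = 13*((-9/(14 - 21) - 59/(-44)) + 11) = 13*((-9/(-7) - 59*(-1/44)) + 11) = 13*((-9*(-⅐) + 59/44) + 11) = 13*((9/7 + 59/44) + 11) = 13*(809/308 + 11) = 13*(4197/308) = 54561/308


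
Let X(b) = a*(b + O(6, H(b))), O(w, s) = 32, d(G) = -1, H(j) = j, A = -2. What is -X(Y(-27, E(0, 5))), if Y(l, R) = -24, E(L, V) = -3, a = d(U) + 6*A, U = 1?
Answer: 104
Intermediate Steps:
a = -13 (a = -1 + 6*(-2) = -1 - 12 = -13)
X(b) = -416 - 13*b (X(b) = -13*(b + 32) = -13*(32 + b) = -416 - 13*b)
-X(Y(-27, E(0, 5))) = -(-416 - 13*(-24)) = -(-416 + 312) = -1*(-104) = 104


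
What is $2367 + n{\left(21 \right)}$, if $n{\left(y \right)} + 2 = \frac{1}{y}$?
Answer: $\frac{49666}{21} \approx 2365.0$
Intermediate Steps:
$n{\left(y \right)} = -2 + \frac{1}{y}$
$2367 + n{\left(21 \right)} = 2367 - \left(2 - \frac{1}{21}\right) = 2367 + \left(-2 + \frac{1}{21}\right) = 2367 - \frac{41}{21} = \frac{49666}{21}$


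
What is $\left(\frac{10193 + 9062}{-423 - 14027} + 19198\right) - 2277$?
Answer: $\frac{48897839}{2890} \approx 16920.0$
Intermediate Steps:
$\left(\frac{10193 + 9062}{-423 - 14027} + 19198\right) - 2277 = \left(\frac{19255}{-14450} + 19198\right) - 2277 = \left(19255 \left(- \frac{1}{14450}\right) + 19198\right) - 2277 = \left(- \frac{3851}{2890} + 19198\right) - 2277 = \frac{55478369}{2890} - 2277 = \frac{48897839}{2890}$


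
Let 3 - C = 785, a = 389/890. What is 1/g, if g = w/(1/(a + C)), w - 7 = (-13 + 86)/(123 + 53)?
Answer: -31328/181549251 ≈ -0.00017256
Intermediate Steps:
a = 389/890 (a = 389*(1/890) = 389/890 ≈ 0.43708)
C = -782 (C = 3 - 1*785 = 3 - 785 = -782)
w = 1305/176 (w = 7 + (-13 + 86)/(123 + 53) = 7 + 73/176 = 1305/176 ≈ 7.4148)
g = -181549251/31328 (g = 1305/(176*(1/(389/890 - 782))) = 1305/(176*(1/(-695591/890))) = 1305/(176*(-890/695591)) = (1305/176)*(-695591/890) = -181549251/31328 ≈ -5795.1)
1/g = 1/(-181549251/31328) = -31328/181549251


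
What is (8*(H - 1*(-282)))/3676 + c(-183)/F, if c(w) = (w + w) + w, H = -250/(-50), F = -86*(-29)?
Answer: 927025/2291986 ≈ 0.40446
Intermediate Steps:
F = 2494
H = 5 (H = -250*(-1/50) = 5)
c(w) = 3*w (c(w) = 2*w + w = 3*w)
(8*(H - 1*(-282)))/3676 + c(-183)/F = (8*(5 - 1*(-282)))/3676 + (3*(-183))/2494 = (8*(5 + 282))*(1/3676) - 549*1/2494 = (8*287)*(1/3676) - 549/2494 = 2296*(1/3676) - 549/2494 = 574/919 - 549/2494 = 927025/2291986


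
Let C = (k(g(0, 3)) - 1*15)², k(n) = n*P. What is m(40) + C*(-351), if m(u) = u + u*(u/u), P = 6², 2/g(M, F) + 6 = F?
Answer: -533791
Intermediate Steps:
g(M, F) = 2/(-6 + F)
P = 36
k(n) = 36*n (k(n) = n*36 = 36*n)
m(u) = 2*u (m(u) = u + u*1 = u + u = 2*u)
C = 1521 (C = (36*(2/(-6 + 3)) - 1*15)² = (36*(2/(-3)) - 15)² = (36*(2*(-⅓)) - 15)² = (36*(-⅔) - 15)² = (-24 - 15)² = (-39)² = 1521)
m(40) + C*(-351) = 2*40 + 1521*(-351) = 80 - 533871 = -533791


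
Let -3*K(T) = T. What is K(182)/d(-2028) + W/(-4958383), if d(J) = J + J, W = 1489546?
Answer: -662398847/2320523244 ≈ -0.28545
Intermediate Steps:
K(T) = -T/3
d(J) = 2*J
K(182)/d(-2028) + W/(-4958383) = (-1/3*182)/((2*(-2028))) + 1489546/(-4958383) = -182/3/(-4056) + 1489546*(-1/4958383) = -182/3*(-1/4056) - 1489546/4958383 = 7/468 - 1489546/4958383 = -662398847/2320523244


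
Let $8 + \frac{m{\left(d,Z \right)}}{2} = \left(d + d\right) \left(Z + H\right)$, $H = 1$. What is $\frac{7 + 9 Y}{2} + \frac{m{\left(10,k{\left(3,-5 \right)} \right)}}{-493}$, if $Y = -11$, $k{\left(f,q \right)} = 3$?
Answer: $- \frac{22822}{493} \approx -46.292$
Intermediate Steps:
$m{\left(d,Z \right)} = -16 + 4 d \left(1 + Z\right)$ ($m{\left(d,Z \right)} = -16 + 2 \left(d + d\right) \left(Z + 1\right) = -16 + 2 \cdot 2 d \left(1 + Z\right) = -16 + 4 d \left(1 + Z\right)$)
$\frac{7 + 9 Y}{2} + \frac{m{\left(10,k{\left(3,-5 \right)} \right)}}{-493} = \frac{7 + 9 \left(-11\right)}{2} + \frac{-16 + 4 \cdot 10 + 4 \cdot 3 \cdot 10}{-493} = \left(7 - 99\right) \frac{1}{2} + \left(-16 + 40 + 120\right) \left(- \frac{1}{493}\right) = \left(-92\right) \frac{1}{2} + 144 \left(- \frac{1}{493}\right) = -46 - \frac{144}{493} = - \frac{22822}{493}$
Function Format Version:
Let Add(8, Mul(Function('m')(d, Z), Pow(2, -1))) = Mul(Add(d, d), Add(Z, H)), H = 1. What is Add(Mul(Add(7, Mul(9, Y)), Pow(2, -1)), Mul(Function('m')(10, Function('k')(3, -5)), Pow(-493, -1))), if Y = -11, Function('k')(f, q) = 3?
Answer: Rational(-22822, 493) ≈ -46.292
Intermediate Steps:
Function('m')(d, Z) = Add(-16, Mul(4, d, Add(1, Z))) (Function('m')(d, Z) = Add(-16, Mul(2, Mul(Add(d, d), Add(Z, 1)))) = Add(-16, Mul(2, Mul(Mul(2, d), Add(1, Z)))) = Add(-16, Mul(2, Mul(2, d, Add(1, Z)))) = Add(-16, Mul(4, d, Add(1, Z))))
Add(Mul(Add(7, Mul(9, Y)), Pow(2, -1)), Mul(Function('m')(10, Function('k')(3, -5)), Pow(-493, -1))) = Add(Mul(Add(7, Mul(9, -11)), Pow(2, -1)), Mul(Add(-16, Mul(4, 10), Mul(4, 3, 10)), Pow(-493, -1))) = Add(Mul(Add(7, -99), Rational(1, 2)), Mul(Add(-16, 40, 120), Rational(-1, 493))) = Add(Mul(-92, Rational(1, 2)), Mul(144, Rational(-1, 493))) = Add(-46, Rational(-144, 493)) = Rational(-22822, 493)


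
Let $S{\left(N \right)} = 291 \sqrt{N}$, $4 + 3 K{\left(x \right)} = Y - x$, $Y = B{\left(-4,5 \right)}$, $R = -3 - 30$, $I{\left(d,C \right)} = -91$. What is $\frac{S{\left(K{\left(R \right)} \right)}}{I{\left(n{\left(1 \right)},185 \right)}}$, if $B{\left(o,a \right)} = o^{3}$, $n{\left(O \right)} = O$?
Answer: $- \frac{97 i \sqrt{105}}{91} \approx - 10.923 i$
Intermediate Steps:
$R = -33$ ($R = -3 - 30 = -33$)
$Y = -64$ ($Y = \left(-4\right)^{3} = -64$)
$K{\left(x \right)} = - \frac{68}{3} - \frac{x}{3}$ ($K{\left(x \right)} = - \frac{4}{3} + \frac{-64 - x}{3} = - \frac{4}{3} - \left(\frac{64}{3} + \frac{x}{3}\right) = - \frac{68}{3} - \frac{x}{3}$)
$\frac{S{\left(K{\left(R \right)} \right)}}{I{\left(n{\left(1 \right)},185 \right)}} = \frac{291 \sqrt{- \frac{68}{3} - -11}}{-91} = 291 \sqrt{- \frac{68}{3} + 11} \left(- \frac{1}{91}\right) = 291 \sqrt{- \frac{35}{3}} \left(- \frac{1}{91}\right) = 291 \frac{i \sqrt{105}}{3} \left(- \frac{1}{91}\right) = 97 i \sqrt{105} \left(- \frac{1}{91}\right) = - \frac{97 i \sqrt{105}}{91}$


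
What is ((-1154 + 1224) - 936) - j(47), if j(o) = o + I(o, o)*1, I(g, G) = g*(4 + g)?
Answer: -3310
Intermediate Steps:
j(o) = o + o*(4 + o) (j(o) = o + (o*(4 + o))*1 = o + o*(4 + o))
((-1154 + 1224) - 936) - j(47) = ((-1154 + 1224) - 936) - 47*(5 + 47) = (70 - 936) - 47*52 = -866 - 1*2444 = -866 - 2444 = -3310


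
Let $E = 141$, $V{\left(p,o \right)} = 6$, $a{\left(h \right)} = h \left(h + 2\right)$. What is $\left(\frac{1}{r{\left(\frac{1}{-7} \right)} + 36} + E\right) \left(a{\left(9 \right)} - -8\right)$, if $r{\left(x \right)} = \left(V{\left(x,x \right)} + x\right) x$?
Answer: $\frac{26000144}{1723} \approx 15090.0$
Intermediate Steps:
$a{\left(h \right)} = h \left(2 + h\right)$
$r{\left(x \right)} = x \left(6 + x\right)$ ($r{\left(x \right)} = \left(6 + x\right) x = x \left(6 + x\right)$)
$\left(\frac{1}{r{\left(\frac{1}{-7} \right)} + 36} + E\right) \left(a{\left(9 \right)} - -8\right) = \left(\frac{1}{\frac{6 + \frac{1}{-7}}{-7} + 36} + 141\right) \left(9 \left(2 + 9\right) - -8\right) = \left(\frac{1}{- \frac{6 - \frac{1}{7}}{7} + 36} + 141\right) \left(9 \cdot 11 + 8\right) = \left(\frac{1}{\left(- \frac{1}{7}\right) \frac{41}{7} + 36} + 141\right) \left(99 + 8\right) = \left(\frac{1}{- \frac{41}{49} + 36} + 141\right) 107 = \left(\frac{1}{\frac{1723}{49}} + 141\right) 107 = \left(\frac{49}{1723} + 141\right) 107 = \frac{242992}{1723} \cdot 107 = \frac{26000144}{1723}$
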